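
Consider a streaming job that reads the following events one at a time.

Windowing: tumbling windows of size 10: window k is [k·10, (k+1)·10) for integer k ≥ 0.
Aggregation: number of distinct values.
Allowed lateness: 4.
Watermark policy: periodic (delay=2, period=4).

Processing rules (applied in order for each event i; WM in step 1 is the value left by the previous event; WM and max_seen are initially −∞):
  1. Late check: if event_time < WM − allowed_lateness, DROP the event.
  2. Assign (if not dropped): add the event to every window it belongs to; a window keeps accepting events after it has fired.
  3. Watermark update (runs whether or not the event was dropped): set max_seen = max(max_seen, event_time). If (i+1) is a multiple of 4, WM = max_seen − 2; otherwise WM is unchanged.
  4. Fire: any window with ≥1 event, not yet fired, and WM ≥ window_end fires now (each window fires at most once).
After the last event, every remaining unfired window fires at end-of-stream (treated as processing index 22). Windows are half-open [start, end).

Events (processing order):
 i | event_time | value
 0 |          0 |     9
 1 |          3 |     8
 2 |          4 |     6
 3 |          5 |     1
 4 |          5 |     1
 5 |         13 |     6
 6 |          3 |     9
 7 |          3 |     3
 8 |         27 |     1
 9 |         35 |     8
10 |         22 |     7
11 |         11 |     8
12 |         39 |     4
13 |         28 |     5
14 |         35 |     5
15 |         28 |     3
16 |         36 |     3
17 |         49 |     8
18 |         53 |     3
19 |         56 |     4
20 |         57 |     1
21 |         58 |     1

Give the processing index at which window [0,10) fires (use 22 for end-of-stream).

7

i=0 t=0 v=9: → [0,10); WM=−∞
i=1 t=3 v=8: → [0,10); WM=−∞
i=2 t=4 v=6: → [0,10); WM=−∞
i=3 t=5 v=1: → [0,10); WM=3
i=4 t=5 v=1: → [0,10); WM=3
i=5 t=13 v=6: → [10,20); WM=3
i=6 t=3 v=9: → [0,10); WM=3
i=7 t=3 v=3: → [0,10); WM=11; [0,10) fires=5
i=8 t=27 v=1: → [20,30); WM=11
i=9 t=35 v=8: → [30,40); WM=11
i=10 t=22 v=7: → [20,30); WM=11
i=11 t=11 v=8: → [10,20); WM=33; [10,20) fires=2 [20,30) fires=2
i=12 t=39 v=4: → [30,40); WM=33
i=13 t=28 v=5: DROP (t<33-4); WM=33
i=14 t=35 v=5: → [30,40); WM=33
i=15 t=28 v=3: DROP (t<33-4); WM=37
i=16 t=36 v=3: → [30,40); WM=37
i=17 t=49 v=8: → [40,50); WM=37
i=18 t=53 v=3: → [50,60); WM=37
i=19 t=56 v=4: → [50,60); WM=54; [30,40) fires=4 [40,50) fires=1
i=20 t=57 v=1: → [50,60); WM=54
i=21 t=58 v=1: → [50,60); WM=54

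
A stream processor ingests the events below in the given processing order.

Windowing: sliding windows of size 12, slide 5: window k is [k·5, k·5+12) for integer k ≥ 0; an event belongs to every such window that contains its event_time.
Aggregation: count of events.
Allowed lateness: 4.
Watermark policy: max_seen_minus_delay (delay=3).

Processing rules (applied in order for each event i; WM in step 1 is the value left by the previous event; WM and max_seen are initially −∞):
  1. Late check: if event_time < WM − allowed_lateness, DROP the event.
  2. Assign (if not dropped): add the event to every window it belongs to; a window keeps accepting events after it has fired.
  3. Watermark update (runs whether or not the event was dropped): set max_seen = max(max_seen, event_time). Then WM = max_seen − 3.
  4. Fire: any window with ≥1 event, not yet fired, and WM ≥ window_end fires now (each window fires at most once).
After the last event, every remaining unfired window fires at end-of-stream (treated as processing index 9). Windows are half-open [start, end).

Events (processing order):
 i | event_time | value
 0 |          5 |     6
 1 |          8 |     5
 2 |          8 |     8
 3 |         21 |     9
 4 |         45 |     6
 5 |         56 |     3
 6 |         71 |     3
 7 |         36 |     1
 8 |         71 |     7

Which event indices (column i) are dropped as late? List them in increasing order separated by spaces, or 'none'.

i=0 t=5 v=6: → [5,17),[0,12); WM=2
i=1 t=8 v=5: → [5,17),[0,12); WM=5
i=2 t=8 v=8: → [5,17),[0,12); WM=5
i=3 t=21 v=9: → [20,32),[15,27),[10,22); WM=18; [0,12) fires=3 [5,17) fires=3
i=4 t=45 v=6: → [45,57),[40,52),[35,47); WM=42; [10,22) fires=1 [15,27) fires=1 [20,32) fires=1
i=5 t=56 v=3: → [55,67),[50,62),[45,57); WM=53; [35,47) fires=1 [40,52) fires=1
i=6 t=71 v=3: → [70,82),[65,77),[60,72); WM=68; [45,57) fires=2 [50,62) fires=1 [55,67) fires=1
i=7 t=36 v=1: DROP (t<68-4); WM=68
i=8 t=71 v=7: → [70,82),[65,77),[60,72); WM=68

7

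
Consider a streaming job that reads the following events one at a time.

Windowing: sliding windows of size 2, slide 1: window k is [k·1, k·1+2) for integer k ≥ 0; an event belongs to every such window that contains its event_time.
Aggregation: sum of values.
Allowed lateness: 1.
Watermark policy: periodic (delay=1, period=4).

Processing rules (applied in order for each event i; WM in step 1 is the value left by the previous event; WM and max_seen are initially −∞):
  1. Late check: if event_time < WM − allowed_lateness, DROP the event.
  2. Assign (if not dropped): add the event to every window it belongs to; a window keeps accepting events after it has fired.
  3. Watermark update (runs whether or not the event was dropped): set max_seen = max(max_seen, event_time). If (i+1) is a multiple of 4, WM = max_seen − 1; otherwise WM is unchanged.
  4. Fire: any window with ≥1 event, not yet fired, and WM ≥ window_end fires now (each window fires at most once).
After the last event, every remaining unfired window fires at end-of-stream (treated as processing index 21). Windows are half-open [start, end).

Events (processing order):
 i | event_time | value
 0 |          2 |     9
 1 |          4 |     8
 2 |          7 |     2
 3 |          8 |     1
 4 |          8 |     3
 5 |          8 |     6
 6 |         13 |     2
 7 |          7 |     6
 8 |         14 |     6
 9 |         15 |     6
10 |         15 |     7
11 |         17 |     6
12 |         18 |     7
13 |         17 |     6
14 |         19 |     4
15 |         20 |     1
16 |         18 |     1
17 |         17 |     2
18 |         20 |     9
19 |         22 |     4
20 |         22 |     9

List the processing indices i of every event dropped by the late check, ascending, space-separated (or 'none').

17

i=0 t=2 v=9: → [2,4),[1,3); WM=−∞
i=1 t=4 v=8: → [4,6),[3,5); WM=−∞
i=2 t=7 v=2: → [7,9),[6,8); WM=−∞
i=3 t=8 v=1: → [8,10),[7,9); WM=7; [1,3) fires=9 [2,4) fires=9 [3,5) fires=8 [4,6) fires=8
i=4 t=8 v=3: → [8,10),[7,9); WM=7
i=5 t=8 v=6: → [8,10),[7,9); WM=7
i=6 t=13 v=2: → [13,15),[12,14); WM=7
i=7 t=7 v=6: → [7,9),[6,8); WM=12; [6,8) fires=8 [7,9) fires=18 [8,10) fires=10
i=8 t=14 v=6: → [14,16),[13,15); WM=12
i=9 t=15 v=6: → [15,17),[14,16); WM=12
i=10 t=15 v=7: → [15,17),[14,16); WM=12
i=11 t=17 v=6: → [17,19),[16,18); WM=16; [12,14) fires=2 [13,15) fires=8 [14,16) fires=19
i=12 t=18 v=7: → [18,20),[17,19); WM=16
i=13 t=17 v=6: → [17,19),[16,18); WM=16
i=14 t=19 v=4: → [19,21),[18,20); WM=16
i=15 t=20 v=1: → [20,22),[19,21); WM=19; [15,17) fires=13 [16,18) fires=12 [17,19) fires=19
i=16 t=18 v=1: → [18,20),[17,19); WM=19
i=17 t=17 v=2: DROP (t<19-1); WM=19
i=18 t=20 v=9: → [20,22),[19,21); WM=19
i=19 t=22 v=4: → [22,24),[21,23); WM=21; [18,20) fires=12 [19,21) fires=14
i=20 t=22 v=9: → [22,24),[21,23); WM=21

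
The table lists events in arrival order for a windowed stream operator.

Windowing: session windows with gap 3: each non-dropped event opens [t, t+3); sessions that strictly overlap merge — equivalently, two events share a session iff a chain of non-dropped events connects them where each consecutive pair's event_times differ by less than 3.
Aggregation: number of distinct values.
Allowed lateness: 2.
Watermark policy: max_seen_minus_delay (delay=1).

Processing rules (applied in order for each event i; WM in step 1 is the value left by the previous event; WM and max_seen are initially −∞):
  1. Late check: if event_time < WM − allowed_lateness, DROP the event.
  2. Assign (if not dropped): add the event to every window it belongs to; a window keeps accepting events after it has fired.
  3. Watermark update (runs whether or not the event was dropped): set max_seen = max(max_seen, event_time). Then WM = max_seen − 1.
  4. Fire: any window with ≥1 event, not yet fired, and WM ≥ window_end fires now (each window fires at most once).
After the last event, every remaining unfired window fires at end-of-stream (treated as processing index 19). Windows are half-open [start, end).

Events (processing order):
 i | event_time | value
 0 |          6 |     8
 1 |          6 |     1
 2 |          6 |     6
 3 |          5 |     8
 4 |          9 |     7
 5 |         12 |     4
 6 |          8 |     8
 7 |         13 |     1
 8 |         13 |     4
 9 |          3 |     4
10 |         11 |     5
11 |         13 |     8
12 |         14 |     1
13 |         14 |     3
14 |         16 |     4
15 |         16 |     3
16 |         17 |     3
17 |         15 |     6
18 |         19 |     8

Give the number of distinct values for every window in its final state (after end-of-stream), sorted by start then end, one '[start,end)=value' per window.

i=0 t=6 v=8: → [6,9); WM=5
i=1 t=6 v=1: → [6,9); WM=5
i=2 t=6 v=6: → [6,9); WM=5
i=3 t=5 v=8: → [5,9); WM=5
i=4 t=9 v=7: → [9,12); WM=8
i=5 t=12 v=4: → [12,15); WM=11
i=6 t=8 v=8: DROP (t<11-2); WM=11
i=7 t=13 v=1: → [12,16); WM=12
i=8 t=13 v=4: → [12,16); WM=12
i=9 t=3 v=4: DROP (t<12-2); WM=12
i=10 t=11 v=5: → [9,16); WM=12
i=11 t=13 v=8: → [9,16); WM=12
i=12 t=14 v=1: → [9,17); WM=13
i=13 t=14 v=3: → [9,17); WM=13
i=14 t=16 v=4: → [9,19); WM=15
i=15 t=16 v=3: → [9,19); WM=15
i=16 t=17 v=3: → [9,20); WM=16
i=17 t=15 v=6: → [9,20); WM=16
i=18 t=19 v=8: → [9,22); WM=18

[5,9)=3 [9,22)=7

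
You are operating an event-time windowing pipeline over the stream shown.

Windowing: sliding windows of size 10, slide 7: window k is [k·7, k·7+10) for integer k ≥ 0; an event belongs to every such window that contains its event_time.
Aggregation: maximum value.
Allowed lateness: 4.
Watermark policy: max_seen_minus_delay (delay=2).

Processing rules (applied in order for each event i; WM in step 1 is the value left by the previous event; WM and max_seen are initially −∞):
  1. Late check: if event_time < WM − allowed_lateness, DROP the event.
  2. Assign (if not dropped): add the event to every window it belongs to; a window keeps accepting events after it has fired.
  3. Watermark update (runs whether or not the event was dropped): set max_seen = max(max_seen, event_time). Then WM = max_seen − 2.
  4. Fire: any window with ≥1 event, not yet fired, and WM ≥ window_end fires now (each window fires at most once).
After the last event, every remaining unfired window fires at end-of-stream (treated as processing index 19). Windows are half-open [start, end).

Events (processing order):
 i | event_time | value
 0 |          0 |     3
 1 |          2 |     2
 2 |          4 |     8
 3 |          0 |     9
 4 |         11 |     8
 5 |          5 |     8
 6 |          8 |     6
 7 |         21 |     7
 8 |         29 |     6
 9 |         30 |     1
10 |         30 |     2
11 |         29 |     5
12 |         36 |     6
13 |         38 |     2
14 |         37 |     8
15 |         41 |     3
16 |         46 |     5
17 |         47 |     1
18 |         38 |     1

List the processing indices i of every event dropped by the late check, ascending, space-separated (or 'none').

18

i=0 t=0 v=3: → [0,10); WM=-2
i=1 t=2 v=2: → [0,10); WM=0
i=2 t=4 v=8: → [0,10); WM=2
i=3 t=0 v=9: → [0,10); WM=2
i=4 t=11 v=8: → [7,17); WM=9
i=5 t=5 v=8: → [0,10); WM=9
i=6 t=8 v=6: → [7,17),[0,10); WM=9
i=7 t=21 v=7: → [21,31),[14,24); WM=19; [0,10) fires=9 [7,17) fires=8
i=8 t=29 v=6: → [28,38),[21,31); WM=27; [14,24) fires=7
i=9 t=30 v=1: → [28,38),[21,31); WM=28
i=10 t=30 v=2: → [28,38),[21,31); WM=28
i=11 t=29 v=5: → [28,38),[21,31); WM=28
i=12 t=36 v=6: → [35,45),[28,38); WM=34; [21,31) fires=7
i=13 t=38 v=2: → [35,45); WM=36
i=14 t=37 v=8: → [35,45),[28,38); WM=36
i=15 t=41 v=3: → [35,45); WM=39; [28,38) fires=8
i=16 t=46 v=5: → [42,52); WM=44
i=17 t=47 v=1: → [42,52); WM=45; [35,45) fires=8
i=18 t=38 v=1: DROP (t<45-4); WM=45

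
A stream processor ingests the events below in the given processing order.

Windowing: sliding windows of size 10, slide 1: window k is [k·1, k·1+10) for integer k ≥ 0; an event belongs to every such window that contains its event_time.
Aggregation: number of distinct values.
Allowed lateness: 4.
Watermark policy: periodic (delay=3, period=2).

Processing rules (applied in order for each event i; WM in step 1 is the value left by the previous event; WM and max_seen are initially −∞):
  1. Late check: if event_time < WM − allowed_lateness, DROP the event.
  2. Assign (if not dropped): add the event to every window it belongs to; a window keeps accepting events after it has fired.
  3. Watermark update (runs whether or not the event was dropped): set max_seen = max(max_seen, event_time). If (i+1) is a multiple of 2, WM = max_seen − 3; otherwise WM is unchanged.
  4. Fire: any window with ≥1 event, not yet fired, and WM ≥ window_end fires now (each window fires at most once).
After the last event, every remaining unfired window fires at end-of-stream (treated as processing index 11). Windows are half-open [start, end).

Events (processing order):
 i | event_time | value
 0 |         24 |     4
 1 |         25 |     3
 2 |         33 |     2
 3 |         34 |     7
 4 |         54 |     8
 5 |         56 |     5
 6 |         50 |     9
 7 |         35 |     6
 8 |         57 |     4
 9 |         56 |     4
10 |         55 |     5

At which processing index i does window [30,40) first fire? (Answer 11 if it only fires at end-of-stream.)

5

i=0 t=24 v=4: → [24,34),[23,33),[22,32),[21,31),[20,30),[19,29),[18,28),[17,27),[16,26),[15,25); WM=−∞
i=1 t=25 v=3: → [25,35),[24,34),[23,33),[22,32),[21,31),[20,30),[19,29),[18,28),[17,27),[16,26); WM=22
i=2 t=33 v=2: → [33,43),[32,42),[31,41),[30,40),[29,39),[28,38),[27,37),[26,36),[25,35),[24,34); WM=22
i=3 t=34 v=7: → [34,44),[33,43),[32,42),[31,41),[30,40),[29,39),[28,38),[27,37),[26,36),[25,35); WM=31; [15,25) fires=1 [16,26) fires=2 [17,27) fires=2 [18,28) fires=2 [19,29) fires=2 [20,30) fires=2 [21,31) fires=2
i=4 t=54 v=8: → [54,64),[53,63),[52,62),[51,61),[50,60),[49,59),[48,58),[47,57),[46,56),[45,55); WM=31
i=5 t=56 v=5: → [56,66),[55,65),[54,64),[53,63),[52,62),[51,61),[50,60),[49,59),[48,58),[47,57); WM=53; [22,32) fires=2 [23,33) fires=2 [24,34) fires=3 [25,35) fires=3 [26,36) fires=2 [27,37) fires=2 [28,38) fires=2 [29,39) fires=2 [30,40) fires=2 [31,41) fires=2 [32,42) fires=2 [33,43) fires=2 [34,44) fires=1
i=6 t=50 v=9: → [50,60),[49,59),[48,58),[47,57),[46,56),[45,55),[44,54),[43,53),[42,52),[41,51); WM=53; [41,51) fires=1 [42,52) fires=1 [43,53) fires=1
i=7 t=35 v=6: DROP (t<53-4); WM=53
i=8 t=57 v=4: → [57,67),[56,66),[55,65),[54,64),[53,63),[52,62),[51,61),[50,60),[49,59),[48,58); WM=53
i=9 t=56 v=4: → [56,66),[55,65),[54,64),[53,63),[52,62),[51,61),[50,60),[49,59),[48,58),[47,57); WM=54; [44,54) fires=1
i=10 t=55 v=5: → [55,65),[54,64),[53,63),[52,62),[51,61),[50,60),[49,59),[48,58),[47,57),[46,56); WM=54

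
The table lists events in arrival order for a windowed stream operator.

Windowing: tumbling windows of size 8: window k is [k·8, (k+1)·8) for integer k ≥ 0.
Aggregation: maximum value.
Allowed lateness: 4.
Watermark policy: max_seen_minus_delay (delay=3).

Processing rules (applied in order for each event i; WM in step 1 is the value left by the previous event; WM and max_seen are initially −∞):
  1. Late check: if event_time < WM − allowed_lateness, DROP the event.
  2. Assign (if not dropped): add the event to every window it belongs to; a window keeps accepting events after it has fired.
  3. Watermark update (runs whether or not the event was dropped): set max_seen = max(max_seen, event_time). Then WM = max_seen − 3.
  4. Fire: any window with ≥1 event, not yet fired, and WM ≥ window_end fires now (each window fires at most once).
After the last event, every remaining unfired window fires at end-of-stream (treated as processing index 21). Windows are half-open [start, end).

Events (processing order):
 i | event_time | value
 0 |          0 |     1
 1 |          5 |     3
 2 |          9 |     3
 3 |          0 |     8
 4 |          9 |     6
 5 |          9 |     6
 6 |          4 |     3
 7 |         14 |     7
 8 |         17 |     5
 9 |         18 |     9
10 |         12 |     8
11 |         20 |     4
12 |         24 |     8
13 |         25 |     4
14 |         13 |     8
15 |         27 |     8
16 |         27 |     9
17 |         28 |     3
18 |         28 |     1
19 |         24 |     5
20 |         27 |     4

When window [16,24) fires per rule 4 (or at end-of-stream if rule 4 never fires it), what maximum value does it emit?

i=0 t=0 v=1: → [0,8); WM=-3
i=1 t=5 v=3: → [0,8); WM=2
i=2 t=9 v=3: → [8,16); WM=6
i=3 t=0 v=8: DROP (t<6-4); WM=6
i=4 t=9 v=6: → [8,16); WM=6
i=5 t=9 v=6: → [8,16); WM=6
i=6 t=4 v=3: → [0,8); WM=6
i=7 t=14 v=7: → [8,16); WM=11; [0,8) fires=3
i=8 t=17 v=5: → [16,24); WM=14
i=9 t=18 v=9: → [16,24); WM=15
i=10 t=12 v=8: → [8,16); WM=15
i=11 t=20 v=4: → [16,24); WM=17; [8,16) fires=8
i=12 t=24 v=8: → [24,32); WM=21
i=13 t=25 v=4: → [24,32); WM=22
i=14 t=13 v=8: DROP (t<22-4); WM=22
i=15 t=27 v=8: → [24,32); WM=24; [16,24) fires=9
i=16 t=27 v=9: → [24,32); WM=24
i=17 t=28 v=3: → [24,32); WM=25
i=18 t=28 v=1: → [24,32); WM=25
i=19 t=24 v=5: → [24,32); WM=25
i=20 t=27 v=4: → [24,32); WM=25

9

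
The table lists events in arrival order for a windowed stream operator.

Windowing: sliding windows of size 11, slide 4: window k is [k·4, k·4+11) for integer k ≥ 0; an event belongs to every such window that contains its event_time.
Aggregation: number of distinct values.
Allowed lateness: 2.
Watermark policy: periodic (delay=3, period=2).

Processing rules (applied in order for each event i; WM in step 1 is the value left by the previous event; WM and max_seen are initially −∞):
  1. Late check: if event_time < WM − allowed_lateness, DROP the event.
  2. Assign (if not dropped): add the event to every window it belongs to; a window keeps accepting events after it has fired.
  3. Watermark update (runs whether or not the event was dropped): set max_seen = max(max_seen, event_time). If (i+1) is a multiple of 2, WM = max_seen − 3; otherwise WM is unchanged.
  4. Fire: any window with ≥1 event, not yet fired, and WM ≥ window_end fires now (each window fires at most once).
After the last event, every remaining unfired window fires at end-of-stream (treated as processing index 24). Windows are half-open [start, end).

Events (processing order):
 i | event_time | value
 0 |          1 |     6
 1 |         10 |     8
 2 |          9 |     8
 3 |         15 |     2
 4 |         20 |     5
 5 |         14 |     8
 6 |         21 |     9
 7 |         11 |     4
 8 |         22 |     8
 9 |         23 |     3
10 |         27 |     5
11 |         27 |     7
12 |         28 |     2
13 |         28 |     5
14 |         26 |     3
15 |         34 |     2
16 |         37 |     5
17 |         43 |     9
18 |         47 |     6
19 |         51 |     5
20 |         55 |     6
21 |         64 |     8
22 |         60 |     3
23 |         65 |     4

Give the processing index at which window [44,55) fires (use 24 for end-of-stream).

21

i=0 t=1 v=6: → [0,11); WM=−∞
i=1 t=10 v=8: → [8,19),[4,15),[0,11); WM=7
i=2 t=9 v=8: → [8,19),[4,15),[0,11); WM=7
i=3 t=15 v=2: → [12,23),[8,19); WM=12; [0,11) fires=2
i=4 t=20 v=5: → [20,31),[16,27),[12,23); WM=12
i=5 t=14 v=8: → [12,23),[8,19),[4,15); WM=17; [4,15) fires=1
i=6 t=21 v=9: → [20,31),[16,27),[12,23); WM=17
i=7 t=11 v=4: DROP (t<17-2); WM=18
i=8 t=22 v=8: → [20,31),[16,27),[12,23); WM=18
i=9 t=23 v=3: → [20,31),[16,27); WM=20; [8,19) fires=2
i=10 t=27 v=5: → [24,35),[20,31); WM=20
i=11 t=27 v=7: → [24,35),[20,31); WM=24; [12,23) fires=4
i=12 t=28 v=2: → [28,39),[24,35),[20,31); WM=24
i=13 t=28 v=5: → [28,39),[24,35),[20,31); WM=25
i=14 t=26 v=3: → [24,35),[20,31),[16,27); WM=25
i=15 t=34 v=2: → [32,43),[28,39),[24,35); WM=31; [16,27) fires=4 [20,31) fires=6
i=16 t=37 v=5: → [36,47),[32,43),[28,39); WM=31
i=17 t=43 v=9: → [40,51),[36,47); WM=40; [24,35) fires=4 [28,39) fires=2
i=18 t=47 v=6: → [44,55),[40,51); WM=40
i=19 t=51 v=5: → [48,59),[44,55); WM=48; [32,43) fires=2 [36,47) fires=2
i=20 t=55 v=6: → [52,63),[48,59); WM=48
i=21 t=64 v=8: → [64,75),[60,71),[56,67); WM=61; [40,51) fires=2 [44,55) fires=2 [48,59) fires=2
i=22 t=60 v=3: → [60,71),[56,67),[52,63); WM=61
i=23 t=65 v=4: → [64,75),[60,71),[56,67); WM=62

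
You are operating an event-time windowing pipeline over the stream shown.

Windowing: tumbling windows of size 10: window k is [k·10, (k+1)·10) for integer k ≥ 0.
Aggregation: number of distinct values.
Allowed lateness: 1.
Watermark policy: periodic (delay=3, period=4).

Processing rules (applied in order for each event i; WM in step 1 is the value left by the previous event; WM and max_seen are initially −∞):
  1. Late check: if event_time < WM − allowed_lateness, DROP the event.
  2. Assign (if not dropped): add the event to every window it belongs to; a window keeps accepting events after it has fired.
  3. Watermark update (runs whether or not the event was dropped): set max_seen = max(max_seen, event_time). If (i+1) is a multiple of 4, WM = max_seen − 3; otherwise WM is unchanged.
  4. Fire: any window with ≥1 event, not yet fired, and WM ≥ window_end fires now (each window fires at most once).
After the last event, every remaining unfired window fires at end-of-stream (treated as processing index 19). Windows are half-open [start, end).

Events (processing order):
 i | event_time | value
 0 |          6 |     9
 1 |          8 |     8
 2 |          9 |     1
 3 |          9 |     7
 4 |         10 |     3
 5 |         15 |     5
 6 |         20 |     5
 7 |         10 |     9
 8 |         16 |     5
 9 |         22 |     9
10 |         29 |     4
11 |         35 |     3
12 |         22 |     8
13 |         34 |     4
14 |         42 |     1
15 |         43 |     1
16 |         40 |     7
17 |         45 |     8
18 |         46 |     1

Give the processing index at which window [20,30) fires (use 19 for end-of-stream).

i=0 t=6 v=9: → [0,10); WM=−∞
i=1 t=8 v=8: → [0,10); WM=−∞
i=2 t=9 v=1: → [0,10); WM=−∞
i=3 t=9 v=7: → [0,10); WM=6
i=4 t=10 v=3: → [10,20); WM=6
i=5 t=15 v=5: → [10,20); WM=6
i=6 t=20 v=5: → [20,30); WM=6
i=7 t=10 v=9: → [10,20); WM=17; [0,10) fires=4
i=8 t=16 v=5: → [10,20); WM=17
i=9 t=22 v=9: → [20,30); WM=17
i=10 t=29 v=4: → [20,30); WM=17
i=11 t=35 v=3: → [30,40); WM=32; [10,20) fires=3 [20,30) fires=3
i=12 t=22 v=8: DROP (t<32-1); WM=32
i=13 t=34 v=4: → [30,40); WM=32
i=14 t=42 v=1: → [40,50); WM=32
i=15 t=43 v=1: → [40,50); WM=40; [30,40) fires=2
i=16 t=40 v=7: → [40,50); WM=40
i=17 t=45 v=8: → [40,50); WM=40
i=18 t=46 v=1: → [40,50); WM=40

11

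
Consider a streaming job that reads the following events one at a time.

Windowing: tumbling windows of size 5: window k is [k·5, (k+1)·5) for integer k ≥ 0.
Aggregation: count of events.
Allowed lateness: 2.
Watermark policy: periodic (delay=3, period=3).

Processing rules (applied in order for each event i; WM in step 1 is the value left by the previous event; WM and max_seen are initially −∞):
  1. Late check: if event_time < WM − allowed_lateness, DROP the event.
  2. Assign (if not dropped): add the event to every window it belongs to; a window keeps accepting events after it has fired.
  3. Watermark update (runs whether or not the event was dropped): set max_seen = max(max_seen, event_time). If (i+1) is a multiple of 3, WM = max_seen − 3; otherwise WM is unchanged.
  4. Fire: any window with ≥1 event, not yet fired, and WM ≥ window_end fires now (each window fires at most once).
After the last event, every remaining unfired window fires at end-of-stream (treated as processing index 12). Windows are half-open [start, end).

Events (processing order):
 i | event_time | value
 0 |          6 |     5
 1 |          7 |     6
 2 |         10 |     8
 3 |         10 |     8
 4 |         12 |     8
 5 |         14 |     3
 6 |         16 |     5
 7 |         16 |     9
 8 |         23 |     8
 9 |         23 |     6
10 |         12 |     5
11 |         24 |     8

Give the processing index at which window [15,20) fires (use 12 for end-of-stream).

i=0 t=6 v=5: → [5,10); WM=−∞
i=1 t=7 v=6: → [5,10); WM=−∞
i=2 t=10 v=8: → [10,15); WM=7
i=3 t=10 v=8: → [10,15); WM=7
i=4 t=12 v=8: → [10,15); WM=7
i=5 t=14 v=3: → [10,15); WM=11; [5,10) fires=2
i=6 t=16 v=5: → [15,20); WM=11
i=7 t=16 v=9: → [15,20); WM=11
i=8 t=23 v=8: → [20,25); WM=20; [10,15) fires=4 [15,20) fires=2
i=9 t=23 v=6: → [20,25); WM=20
i=10 t=12 v=5: DROP (t<20-2); WM=20
i=11 t=24 v=8: → [20,25); WM=21

8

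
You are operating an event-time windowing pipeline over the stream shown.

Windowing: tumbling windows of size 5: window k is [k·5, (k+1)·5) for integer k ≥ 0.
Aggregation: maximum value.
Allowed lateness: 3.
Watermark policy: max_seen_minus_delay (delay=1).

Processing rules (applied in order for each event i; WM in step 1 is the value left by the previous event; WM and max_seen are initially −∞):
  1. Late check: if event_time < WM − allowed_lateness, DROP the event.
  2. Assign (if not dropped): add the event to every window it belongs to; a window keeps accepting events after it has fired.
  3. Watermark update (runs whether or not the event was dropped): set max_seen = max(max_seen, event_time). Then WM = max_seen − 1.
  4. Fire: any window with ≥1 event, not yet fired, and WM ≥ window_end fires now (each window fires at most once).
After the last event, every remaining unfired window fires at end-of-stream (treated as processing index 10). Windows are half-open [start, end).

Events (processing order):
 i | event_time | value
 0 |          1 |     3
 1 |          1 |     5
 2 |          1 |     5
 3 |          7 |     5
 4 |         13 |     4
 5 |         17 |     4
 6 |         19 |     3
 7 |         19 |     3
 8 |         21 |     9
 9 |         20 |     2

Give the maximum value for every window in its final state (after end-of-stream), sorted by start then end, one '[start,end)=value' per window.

i=0 t=1 v=3: → [0,5); WM=0
i=1 t=1 v=5: → [0,5); WM=0
i=2 t=1 v=5: → [0,5); WM=0
i=3 t=7 v=5: → [5,10); WM=6; [0,5) fires=5
i=4 t=13 v=4: → [10,15); WM=12; [5,10) fires=5
i=5 t=17 v=4: → [15,20); WM=16; [10,15) fires=4
i=6 t=19 v=3: → [15,20); WM=18
i=7 t=19 v=3: → [15,20); WM=18
i=8 t=21 v=9: → [20,25); WM=20; [15,20) fires=4
i=9 t=20 v=2: → [20,25); WM=20

[0,5)=5 [5,10)=5 [10,15)=4 [15,20)=4 [20,25)=9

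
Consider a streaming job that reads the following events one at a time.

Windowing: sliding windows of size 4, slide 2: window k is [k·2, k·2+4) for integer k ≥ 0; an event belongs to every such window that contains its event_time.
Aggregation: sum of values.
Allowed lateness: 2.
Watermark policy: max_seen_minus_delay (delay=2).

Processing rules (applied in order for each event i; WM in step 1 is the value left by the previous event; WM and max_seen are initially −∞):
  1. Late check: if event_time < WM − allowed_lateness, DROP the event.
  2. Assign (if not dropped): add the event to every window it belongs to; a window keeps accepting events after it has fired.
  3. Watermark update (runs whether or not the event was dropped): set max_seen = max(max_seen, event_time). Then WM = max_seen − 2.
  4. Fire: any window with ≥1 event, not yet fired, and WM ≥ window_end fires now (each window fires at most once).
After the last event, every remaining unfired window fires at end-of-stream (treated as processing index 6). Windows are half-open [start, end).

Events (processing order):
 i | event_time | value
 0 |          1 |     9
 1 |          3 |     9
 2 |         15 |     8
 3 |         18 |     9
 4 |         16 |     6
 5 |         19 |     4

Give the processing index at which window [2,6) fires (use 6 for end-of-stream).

2

i=0 t=1 v=9: → [0,4); WM=-1
i=1 t=3 v=9: → [2,6),[0,4); WM=1
i=2 t=15 v=8: → [14,18),[12,16); WM=13; [0,4) fires=18 [2,6) fires=9
i=3 t=18 v=9: → [18,22),[16,20); WM=16; [12,16) fires=8
i=4 t=16 v=6: → [16,20),[14,18); WM=16
i=5 t=19 v=4: → [18,22),[16,20); WM=17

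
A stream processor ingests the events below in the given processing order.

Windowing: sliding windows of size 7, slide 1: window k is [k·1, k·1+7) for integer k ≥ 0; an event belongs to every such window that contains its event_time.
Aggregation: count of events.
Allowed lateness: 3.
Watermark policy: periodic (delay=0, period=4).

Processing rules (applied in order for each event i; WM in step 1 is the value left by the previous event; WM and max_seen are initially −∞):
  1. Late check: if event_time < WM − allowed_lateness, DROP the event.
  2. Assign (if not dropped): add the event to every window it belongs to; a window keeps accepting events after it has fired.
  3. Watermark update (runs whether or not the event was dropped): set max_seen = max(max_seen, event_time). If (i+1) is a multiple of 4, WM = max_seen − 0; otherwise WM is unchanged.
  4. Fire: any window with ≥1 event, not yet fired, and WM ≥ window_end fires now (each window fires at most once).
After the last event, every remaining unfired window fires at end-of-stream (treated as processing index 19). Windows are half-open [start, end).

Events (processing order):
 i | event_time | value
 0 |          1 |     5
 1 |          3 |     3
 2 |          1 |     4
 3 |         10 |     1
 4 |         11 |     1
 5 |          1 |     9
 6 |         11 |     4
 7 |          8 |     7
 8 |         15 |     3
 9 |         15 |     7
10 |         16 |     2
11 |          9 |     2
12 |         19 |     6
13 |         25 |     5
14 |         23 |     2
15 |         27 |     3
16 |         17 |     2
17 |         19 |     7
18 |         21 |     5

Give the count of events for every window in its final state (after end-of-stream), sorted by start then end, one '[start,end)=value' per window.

[0,7)=3 [1,8)=3 [2,9)=2 [3,10)=3 [4,11)=3 [5,12)=5 [6,13)=5 [7,14)=5 [8,15)=5 [9,16)=6 [10,17)=6 [11,18)=5 [12,19)=3 [13,20)=4 [14,21)=4 [15,22)=4 [16,23)=2 [17,24)=2 [18,25)=2 [19,26)=3 [20,27)=2 [21,28)=3 [22,29)=3 [23,30)=3 [24,31)=2 [25,32)=2 [26,33)=1 [27,34)=1

i=0 t=1 v=5: → [1,8),[0,7); WM=−∞
i=1 t=3 v=3: → [3,10),[2,9),[1,8),[0,7); WM=−∞
i=2 t=1 v=4: → [1,8),[0,7); WM=−∞
i=3 t=10 v=1: → [10,17),[9,16),[8,15),[7,14),[6,13),[5,12),[4,11); WM=10; [0,7) fires=3 [1,8) fires=3 [2,9) fires=1 [3,10) fires=1
i=4 t=11 v=1: → [11,18),[10,17),[9,16),[8,15),[7,14),[6,13),[5,12); WM=10
i=5 t=1 v=9: DROP (t<10-3); WM=10
i=6 t=11 v=4: → [11,18),[10,17),[9,16),[8,15),[7,14),[6,13),[5,12); WM=10
i=7 t=8 v=7: → [8,15),[7,14),[6,13),[5,12),[4,11),[3,10),[2,9); WM=11; [4,11) fires=2
i=8 t=15 v=3: → [15,22),[14,21),[13,20),[12,19),[11,18),[10,17),[9,16); WM=11
i=9 t=15 v=7: → [15,22),[14,21),[13,20),[12,19),[11,18),[10,17),[9,16); WM=11
i=10 t=16 v=2: → [16,23),[15,22),[14,21),[13,20),[12,19),[11,18),[10,17); WM=11
i=11 t=9 v=2: → [9,16),[8,15),[7,14),[6,13),[5,12),[4,11),[3,10); WM=16; [5,12) fires=5 [6,13) fires=5 [7,14) fires=5 [8,15) fires=5 [9,16) fires=6
i=12 t=19 v=6: → [19,26),[18,25),[17,24),[16,23),[15,22),[14,21),[13,20); WM=16
i=13 t=25 v=5: → [25,32),[24,31),[23,30),[22,29),[21,28),[20,27),[19,26); WM=16
i=14 t=23 v=2: → [23,30),[22,29),[21,28),[20,27),[19,26),[18,25),[17,24); WM=16
i=15 t=27 v=3: → [27,34),[26,33),[25,32),[24,31),[23,30),[22,29),[21,28); WM=27; [10,17) fires=6 [11,18) fires=5 [12,19) fires=3 [13,20) fires=4 [14,21) fires=4 [15,22) fires=4 [16,23) fires=2 [17,24) fires=2 [18,25) fires=2 [19,26) fires=3 [20,27) fires=2
i=16 t=17 v=2: DROP (t<27-3); WM=27
i=17 t=19 v=7: DROP (t<27-3); WM=27
i=18 t=21 v=5: DROP (t<27-3); WM=27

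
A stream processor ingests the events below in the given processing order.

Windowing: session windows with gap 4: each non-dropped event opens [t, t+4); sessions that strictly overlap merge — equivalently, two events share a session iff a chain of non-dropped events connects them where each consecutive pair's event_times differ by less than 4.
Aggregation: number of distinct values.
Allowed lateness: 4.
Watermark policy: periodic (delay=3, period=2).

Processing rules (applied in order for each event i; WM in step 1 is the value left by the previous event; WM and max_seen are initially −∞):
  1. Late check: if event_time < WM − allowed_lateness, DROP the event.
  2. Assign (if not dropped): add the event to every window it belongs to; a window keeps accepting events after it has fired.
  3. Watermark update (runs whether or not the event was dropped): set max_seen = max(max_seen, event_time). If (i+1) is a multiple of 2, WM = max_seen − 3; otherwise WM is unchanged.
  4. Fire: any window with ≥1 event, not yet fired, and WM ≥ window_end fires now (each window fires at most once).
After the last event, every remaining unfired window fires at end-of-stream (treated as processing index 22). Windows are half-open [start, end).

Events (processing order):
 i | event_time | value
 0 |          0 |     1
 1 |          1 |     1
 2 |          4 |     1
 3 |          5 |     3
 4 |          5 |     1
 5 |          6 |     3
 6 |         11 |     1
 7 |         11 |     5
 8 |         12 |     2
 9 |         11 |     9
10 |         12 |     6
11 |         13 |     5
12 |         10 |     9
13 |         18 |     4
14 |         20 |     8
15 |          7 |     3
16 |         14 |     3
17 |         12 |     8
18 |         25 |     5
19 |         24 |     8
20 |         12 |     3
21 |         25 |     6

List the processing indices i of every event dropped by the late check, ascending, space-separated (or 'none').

15 17 20

i=0 t=0 v=1: → [0,4); WM=−∞
i=1 t=1 v=1: → [0,5); WM=-2
i=2 t=4 v=1: → [0,8); WM=-2
i=3 t=5 v=3: → [0,9); WM=2
i=4 t=5 v=1: → [0,9); WM=2
i=5 t=6 v=3: → [0,10); WM=3
i=6 t=11 v=1: → [11,15); WM=3
i=7 t=11 v=5: → [11,15); WM=8
i=8 t=12 v=2: → [11,16); WM=8
i=9 t=11 v=9: → [11,16); WM=9
i=10 t=12 v=6: → [11,16); WM=9
i=11 t=13 v=5: → [11,17); WM=10
i=12 t=10 v=9: → [10,17); WM=10
i=13 t=18 v=4: → [18,22); WM=15
i=14 t=20 v=8: → [18,24); WM=15
i=15 t=7 v=3: DROP (t<15-4); WM=17
i=16 t=14 v=3: → [10,18); WM=17
i=17 t=12 v=8: DROP (t<17-4); WM=17
i=18 t=25 v=5: → [25,29); WM=17
i=19 t=24 v=8: → [24,29); WM=22
i=20 t=12 v=3: DROP (t<22-4); WM=22
i=21 t=25 v=6: → [24,29); WM=22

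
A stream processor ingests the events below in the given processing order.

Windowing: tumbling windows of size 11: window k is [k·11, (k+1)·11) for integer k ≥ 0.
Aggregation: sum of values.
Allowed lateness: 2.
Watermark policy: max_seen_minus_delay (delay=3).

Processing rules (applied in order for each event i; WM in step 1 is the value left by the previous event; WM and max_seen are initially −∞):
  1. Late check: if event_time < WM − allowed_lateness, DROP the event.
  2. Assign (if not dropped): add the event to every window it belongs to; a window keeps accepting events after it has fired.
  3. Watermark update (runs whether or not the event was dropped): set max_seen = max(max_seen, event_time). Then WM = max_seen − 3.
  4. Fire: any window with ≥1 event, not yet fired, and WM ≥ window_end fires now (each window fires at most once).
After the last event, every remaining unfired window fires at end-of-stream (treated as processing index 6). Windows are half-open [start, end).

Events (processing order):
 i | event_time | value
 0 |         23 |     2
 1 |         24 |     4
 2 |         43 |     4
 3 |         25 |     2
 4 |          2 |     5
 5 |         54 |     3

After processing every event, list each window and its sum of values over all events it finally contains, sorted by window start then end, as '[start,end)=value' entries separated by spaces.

[22,33)=6 [33,44)=4 [44,55)=3

i=0 t=23 v=2: → [22,33); WM=20
i=1 t=24 v=4: → [22,33); WM=21
i=2 t=43 v=4: → [33,44); WM=40; [22,33) fires=6
i=3 t=25 v=2: DROP (t<40-2); WM=40
i=4 t=2 v=5: DROP (t<40-2); WM=40
i=5 t=54 v=3: → [44,55); WM=51; [33,44) fires=4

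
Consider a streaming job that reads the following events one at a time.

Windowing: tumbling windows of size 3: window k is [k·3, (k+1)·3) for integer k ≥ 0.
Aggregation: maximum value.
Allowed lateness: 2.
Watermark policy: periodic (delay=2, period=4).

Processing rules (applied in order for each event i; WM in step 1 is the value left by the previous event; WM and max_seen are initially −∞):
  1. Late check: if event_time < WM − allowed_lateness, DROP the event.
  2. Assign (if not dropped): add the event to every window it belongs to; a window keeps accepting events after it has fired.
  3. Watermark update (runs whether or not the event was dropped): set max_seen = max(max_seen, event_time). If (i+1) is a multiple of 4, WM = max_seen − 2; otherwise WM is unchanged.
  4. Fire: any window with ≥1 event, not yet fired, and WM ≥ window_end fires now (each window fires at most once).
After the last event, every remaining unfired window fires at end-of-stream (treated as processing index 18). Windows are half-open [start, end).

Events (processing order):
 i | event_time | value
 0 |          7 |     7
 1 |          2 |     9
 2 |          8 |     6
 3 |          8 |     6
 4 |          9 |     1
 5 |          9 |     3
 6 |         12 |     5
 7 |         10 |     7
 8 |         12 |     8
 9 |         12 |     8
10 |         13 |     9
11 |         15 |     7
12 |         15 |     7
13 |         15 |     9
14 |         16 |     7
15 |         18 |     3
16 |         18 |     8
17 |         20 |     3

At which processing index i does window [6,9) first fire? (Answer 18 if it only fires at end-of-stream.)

7

i=0 t=7 v=7: → [6,9); WM=−∞
i=1 t=2 v=9: → [0,3); WM=−∞
i=2 t=8 v=6: → [6,9); WM=−∞
i=3 t=8 v=6: → [6,9); WM=6; [0,3) fires=9
i=4 t=9 v=1: → [9,12); WM=6
i=5 t=9 v=3: → [9,12); WM=6
i=6 t=12 v=5: → [12,15); WM=6
i=7 t=10 v=7: → [9,12); WM=10; [6,9) fires=7
i=8 t=12 v=8: → [12,15); WM=10
i=9 t=12 v=8: → [12,15); WM=10
i=10 t=13 v=9: → [12,15); WM=10
i=11 t=15 v=7: → [15,18); WM=13; [9,12) fires=7
i=12 t=15 v=7: → [15,18); WM=13
i=13 t=15 v=9: → [15,18); WM=13
i=14 t=16 v=7: → [15,18); WM=13
i=15 t=18 v=3: → [18,21); WM=16; [12,15) fires=9
i=16 t=18 v=8: → [18,21); WM=16
i=17 t=20 v=3: → [18,21); WM=16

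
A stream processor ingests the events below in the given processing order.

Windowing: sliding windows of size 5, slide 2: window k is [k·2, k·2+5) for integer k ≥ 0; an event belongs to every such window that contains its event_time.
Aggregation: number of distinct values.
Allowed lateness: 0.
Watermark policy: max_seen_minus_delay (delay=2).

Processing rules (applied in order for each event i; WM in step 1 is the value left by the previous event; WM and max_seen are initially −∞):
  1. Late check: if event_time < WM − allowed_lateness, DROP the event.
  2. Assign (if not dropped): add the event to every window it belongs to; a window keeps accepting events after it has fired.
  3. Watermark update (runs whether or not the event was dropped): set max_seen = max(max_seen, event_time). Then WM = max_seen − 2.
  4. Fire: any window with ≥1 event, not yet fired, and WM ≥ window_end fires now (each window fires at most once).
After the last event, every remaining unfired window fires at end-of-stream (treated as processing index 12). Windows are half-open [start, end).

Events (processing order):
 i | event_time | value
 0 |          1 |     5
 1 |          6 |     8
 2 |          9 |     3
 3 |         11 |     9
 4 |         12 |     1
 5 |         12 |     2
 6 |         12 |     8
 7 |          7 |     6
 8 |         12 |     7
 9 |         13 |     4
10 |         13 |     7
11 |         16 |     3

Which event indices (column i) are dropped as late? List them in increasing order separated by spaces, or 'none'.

7

i=0 t=1 v=5: → [0,5); WM=-1
i=1 t=6 v=8: → [6,11),[4,9),[2,7); WM=4
i=2 t=9 v=3: → [8,13),[6,11); WM=7; [0,5) fires=1 [2,7) fires=1
i=3 t=11 v=9: → [10,15),[8,13); WM=9; [4,9) fires=1
i=4 t=12 v=1: → [12,17),[10,15),[8,13); WM=10
i=5 t=12 v=2: → [12,17),[10,15),[8,13); WM=10
i=6 t=12 v=8: → [12,17),[10,15),[8,13); WM=10
i=7 t=7 v=6: DROP (t<10-0); WM=10
i=8 t=12 v=7: → [12,17),[10,15),[8,13); WM=10
i=9 t=13 v=4: → [12,17),[10,15); WM=11; [6,11) fires=2
i=10 t=13 v=7: → [12,17),[10,15); WM=11
i=11 t=16 v=3: → [16,21),[14,19),[12,17); WM=14; [8,13) fires=6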